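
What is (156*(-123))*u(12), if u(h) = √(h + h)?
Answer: -38376*√6 ≈ -94002.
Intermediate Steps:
u(h) = √2*√h (u(h) = √(2*h) = √2*√h)
(156*(-123))*u(12) = (156*(-123))*(√2*√12) = -19188*√2*2*√3 = -38376*√6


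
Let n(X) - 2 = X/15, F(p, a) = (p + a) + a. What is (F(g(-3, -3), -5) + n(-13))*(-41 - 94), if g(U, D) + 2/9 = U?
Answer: 1632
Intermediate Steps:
g(U, D) = -2/9 + U
F(p, a) = p + 2*a (F(p, a) = (a + p) + a = p + 2*a)
n(X) = 2 + X/15
(F(g(-3, -3), -5) + n(-13))*(-41 - 94) = (((-2/9 - 3) + 2*(-5)) + (2 + (1/15)*(-13)))*(-41 - 94) = ((-29/9 - 10) + (2 - 13/15))*(-135) = (-119/9 + 17/15)*(-135) = -544/45*(-135) = 1632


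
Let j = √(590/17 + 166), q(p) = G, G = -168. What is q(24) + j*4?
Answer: -168 + 8*√14501/17 ≈ -111.33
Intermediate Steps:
q(p) = -168
j = 2*√14501/17 (j = √(590*(1/17) + 166) = √(590/17 + 166) = √(3412/17) = 2*√14501/17 ≈ 14.167)
q(24) + j*4 = -168 + (2*√14501/17)*4 = -168 + 8*√14501/17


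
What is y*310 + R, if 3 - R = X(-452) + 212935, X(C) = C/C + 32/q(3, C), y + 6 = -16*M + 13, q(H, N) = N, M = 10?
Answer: -29421011/113 ≈ -2.6036e+5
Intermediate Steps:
y = -153 (y = -6 + (-16*10 + 13) = -6 + (-160 + 13) = -6 - 147 = -153)
X(C) = 1 + 32/C (X(C) = C/C + 32/C = 1 + 32/C)
R = -24061421/113 (R = 3 - ((32 - 452)/(-452) + 212935) = 3 - (-1/452*(-420) + 212935) = 3 - (105/113 + 212935) = 3 - 1*24061760/113 = 3 - 24061760/113 = -24061421/113 ≈ -2.1293e+5)
y*310 + R = -153*310 - 24061421/113 = -47430 - 24061421/113 = -29421011/113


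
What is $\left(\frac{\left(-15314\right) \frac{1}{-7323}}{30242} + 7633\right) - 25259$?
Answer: $- \frac{1951746061301}{110731083} \approx -17626.0$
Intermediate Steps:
$\left(\frac{\left(-15314\right) \frac{1}{-7323}}{30242} + 7633\right) - 25259 = \left(\left(-15314\right) \left(- \frac{1}{7323}\right) \frac{1}{30242} + 7633\right) - 25259 = \left(\frac{15314}{7323} \cdot \frac{1}{30242} + 7633\right) - 25259 = \left(\frac{7657}{110731083} + 7633\right) - 25259 = \frac{845210364196}{110731083} - 25259 = - \frac{1951746061301}{110731083}$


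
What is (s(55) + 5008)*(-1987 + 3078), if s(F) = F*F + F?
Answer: 8824008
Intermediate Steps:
s(F) = F + F**2 (s(F) = F**2 + F = F + F**2)
(s(55) + 5008)*(-1987 + 3078) = (55*(1 + 55) + 5008)*(-1987 + 3078) = (55*56 + 5008)*1091 = (3080 + 5008)*1091 = 8088*1091 = 8824008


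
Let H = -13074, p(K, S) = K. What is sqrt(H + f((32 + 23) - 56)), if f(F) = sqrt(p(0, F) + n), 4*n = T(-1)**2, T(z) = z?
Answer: I*sqrt(52294)/2 ≈ 114.34*I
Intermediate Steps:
n = 1/4 (n = (1/4)*(-1)**2 = (1/4)*1 = 1/4 ≈ 0.25000)
f(F) = 1/2 (f(F) = sqrt(0 + 1/4) = sqrt(1/4) = 1/2)
sqrt(H + f((32 + 23) - 56)) = sqrt(-13074 + 1/2) = sqrt(-26147/2) = I*sqrt(52294)/2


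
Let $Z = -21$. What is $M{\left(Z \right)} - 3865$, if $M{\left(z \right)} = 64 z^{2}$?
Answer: $24359$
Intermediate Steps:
$M{\left(Z \right)} - 3865 = 64 \left(-21\right)^{2} - 3865 = 64 \cdot 441 - 3865 = 28224 - 3865 = 24359$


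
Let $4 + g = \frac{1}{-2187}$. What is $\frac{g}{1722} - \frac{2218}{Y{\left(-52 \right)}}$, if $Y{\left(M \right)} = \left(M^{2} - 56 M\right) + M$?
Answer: $- \frac{1050212311}{2619262737} \approx -0.40096$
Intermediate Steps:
$Y{\left(M \right)} = M^{2} - 55 M$
$g = - \frac{8749}{2187}$ ($g = -4 + \frac{1}{-2187} = -4 - \frac{1}{2187} = - \frac{8749}{2187} \approx -4.0005$)
$\frac{g}{1722} - \frac{2218}{Y{\left(-52 \right)}} = - \frac{8749}{2187 \cdot 1722} - \frac{2218}{\left(-52\right) \left(-55 - 52\right)} = \left(- \frac{8749}{2187}\right) \frac{1}{1722} - \frac{2218}{\left(-52\right) \left(-107\right)} = - \frac{8749}{3766014} - \frac{2218}{5564} = - \frac{8749}{3766014} - \frac{1109}{2782} = - \frac{1050212311}{2619262737}$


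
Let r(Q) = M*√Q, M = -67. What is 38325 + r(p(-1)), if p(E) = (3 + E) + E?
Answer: 38258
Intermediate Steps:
p(E) = 3 + 2*E
r(Q) = -67*√Q
38325 + r(p(-1)) = 38325 - 67*√(3 + 2*(-1)) = 38325 - 67*√(3 - 2) = 38325 - 67*√1 = 38325 - 67*1 = 38325 - 67 = 38258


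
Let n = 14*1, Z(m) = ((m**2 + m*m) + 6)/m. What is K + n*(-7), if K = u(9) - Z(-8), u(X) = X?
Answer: -289/4 ≈ -72.250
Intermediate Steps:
Z(m) = (6 + 2*m**2)/m (Z(m) = ((m**2 + m**2) + 6)/m = (2*m**2 + 6)/m = (6 + 2*m**2)/m)
n = 14
K = 103/4 (K = 9 - (2*(-8) + 6/(-8)) = 9 - (-16 + 6*(-1/8)) = 9 - (-16 - 3/4) = 9 - 1*(-67/4) = 9 + 67/4 = 103/4 ≈ 25.750)
K + n*(-7) = 103/4 + 14*(-7) = 103/4 - 98 = -289/4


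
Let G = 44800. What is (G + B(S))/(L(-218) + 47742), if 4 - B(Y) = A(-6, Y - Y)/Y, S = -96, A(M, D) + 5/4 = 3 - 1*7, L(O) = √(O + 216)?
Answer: 136897917255/145875108224 - 5734905*I*√2/291750216448 ≈ 0.93846 - 2.7799e-5*I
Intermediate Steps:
L(O) = √(216 + O)
A(M, D) = -21/4 (A(M, D) = -5/4 + (3 - 1*7) = -5/4 + (3 - 7) = -5/4 - 4 = -21/4)
B(Y) = 4 + 21/(4*Y) (B(Y) = 4 - (-21)/(4*Y) = 4 + 21/(4*Y))
(G + B(S))/(L(-218) + 47742) = (44800 + (4 + (21/4)/(-96)))/(√(216 - 218) + 47742) = (44800 + (4 + (21/4)*(-1/96)))/(√(-2) + 47742) = (44800 + (4 - 7/128))/(I*√2 + 47742) = (44800 + 505/128)/(47742 + I*√2) = 5734905/(128*(47742 + I*√2))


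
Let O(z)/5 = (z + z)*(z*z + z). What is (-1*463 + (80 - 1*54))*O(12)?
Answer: -8180640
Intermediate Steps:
O(z) = 10*z*(z + z²) (O(z) = 5*((z + z)*(z*z + z)) = 5*((2*z)*(z² + z)) = 5*((2*z)*(z + z²)) = 5*(2*z*(z + z²)) = 10*z*(z + z²))
(-1*463 + (80 - 1*54))*O(12) = (-1*463 + (80 - 1*54))*(10*12²*(1 + 12)) = (-463 + (80 - 54))*(10*144*13) = (-463 + 26)*18720 = -437*18720 = -8180640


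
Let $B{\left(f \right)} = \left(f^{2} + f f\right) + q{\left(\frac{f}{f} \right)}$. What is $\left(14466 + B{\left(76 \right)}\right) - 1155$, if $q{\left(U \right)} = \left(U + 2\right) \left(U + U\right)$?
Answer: $24869$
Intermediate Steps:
$q{\left(U \right)} = 2 U \left(2 + U\right)$ ($q{\left(U \right)} = \left(2 + U\right) 2 U = 2 U \left(2 + U\right)$)
$B{\left(f \right)} = 6 + 2 f^{2}$ ($B{\left(f \right)} = \left(f^{2} + f f\right) + 2 \frac{f}{f} \left(2 + \frac{f}{f}\right) = \left(f^{2} + f^{2}\right) + 2 \cdot 1 \left(2 + 1\right) = 2 f^{2} + 2 \cdot 1 \cdot 3 = 2 f^{2} + 6 = 6 + 2 f^{2}$)
$\left(14466 + B{\left(76 \right)}\right) - 1155 = \left(14466 + \left(6 + 2 \cdot 76^{2}\right)\right) - 1155 = \left(14466 + \left(6 + 2 \cdot 5776\right)\right) - 1155 = \left(14466 + \left(6 + 11552\right)\right) - 1155 = \left(14466 + 11558\right) - 1155 = 26024 - 1155 = 24869$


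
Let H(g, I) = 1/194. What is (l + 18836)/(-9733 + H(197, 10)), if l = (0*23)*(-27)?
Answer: -3654184/1888201 ≈ -1.9353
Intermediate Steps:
H(g, I) = 1/194
l = 0 (l = 0*(-27) = 0)
(l + 18836)/(-9733 + H(197, 10)) = (0 + 18836)/(-9733 + 1/194) = 18836/(-1888201/194) = 18836*(-194/1888201) = -3654184/1888201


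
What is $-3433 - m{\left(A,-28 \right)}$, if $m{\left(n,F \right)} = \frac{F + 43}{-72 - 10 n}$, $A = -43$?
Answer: $- \frac{1229029}{358} \approx -3433.0$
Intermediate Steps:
$m{\left(n,F \right)} = \frac{43 + F}{-72 - 10 n}$
$-3433 - m{\left(A,-28 \right)} = -3433 - \frac{-43 - -28}{2 \left(36 + 5 \left(-43\right)\right)} = -3433 - \frac{-43 + 28}{2 \left(36 - 215\right)} = -3433 - \frac{1}{2} \frac{1}{-179} \left(-15\right) = -3433 - \frac{1}{2} \left(- \frac{1}{179}\right) \left(-15\right) = -3433 - \frac{15}{358} = - \frac{1229029}{358}$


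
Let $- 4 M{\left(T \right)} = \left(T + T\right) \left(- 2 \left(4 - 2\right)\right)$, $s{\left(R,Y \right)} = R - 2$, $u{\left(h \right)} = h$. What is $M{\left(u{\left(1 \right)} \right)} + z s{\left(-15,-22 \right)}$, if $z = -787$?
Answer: $13381$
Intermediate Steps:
$s{\left(R,Y \right)} = -2 + R$
$M{\left(T \right)} = 2 T$ ($M{\left(T \right)} = - \frac{\left(T + T\right) \left(- 2 \left(4 - 2\right)\right)}{4} = - \frac{2 T \left(\left(-2\right) 2\right)}{4} = - \frac{2 T \left(-4\right)}{4} = - \frac{\left(-8\right) T}{4} = 2 T$)
$M{\left(u{\left(1 \right)} \right)} + z s{\left(-15,-22 \right)} = 2 \cdot 1 - 787 \left(-2 - 15\right) = 2 - -13379 = 2 + 13379 = 13381$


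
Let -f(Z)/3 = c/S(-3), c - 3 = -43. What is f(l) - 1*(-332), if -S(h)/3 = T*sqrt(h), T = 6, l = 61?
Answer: 332 + 20*I*sqrt(3)/9 ≈ 332.0 + 3.849*I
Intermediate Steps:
c = -40 (c = 3 - 43 = -40)
S(h) = -18*sqrt(h)
f(Z) = 20*I*sqrt(3)/9 (f(Z) = -(-120)/((-18*I*sqrt(3))) = -(-120)*I*sqrt(3)/54 = -(-20)*I*sqrt(3)/9 = 20*I*sqrt(3)/9)
f(l) - 1*(-332) = 20*I*sqrt(3)/9 - 1*(-332) = 20*I*sqrt(3)/9 + 332 = 332 + 20*I*sqrt(3)/9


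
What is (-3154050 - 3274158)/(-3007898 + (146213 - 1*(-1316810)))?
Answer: 6428208/1544875 ≈ 4.1610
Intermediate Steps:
(-3154050 - 3274158)/(-3007898 + (146213 - 1*(-1316810))) = -6428208/(-3007898 + (146213 + 1316810)) = -6428208/(-3007898 + 1463023) = -6428208/(-1544875) = -6428208*(-1/1544875) = 6428208/1544875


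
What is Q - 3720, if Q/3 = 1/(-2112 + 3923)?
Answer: -6736917/1811 ≈ -3720.0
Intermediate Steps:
Q = 3/1811 (Q = 3/(-2112 + 3923) = 3/1811 ≈ 0.0016565)
Q - 3720 = 3/1811 - 3720 = -6736917/1811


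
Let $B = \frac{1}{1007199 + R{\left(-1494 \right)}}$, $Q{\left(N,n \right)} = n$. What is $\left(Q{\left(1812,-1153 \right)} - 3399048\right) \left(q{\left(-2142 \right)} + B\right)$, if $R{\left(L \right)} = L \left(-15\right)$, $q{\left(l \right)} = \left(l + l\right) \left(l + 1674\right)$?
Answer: $- \frac{1002707344764845887}{147087} \approx -6.8171 \cdot 10^{12}$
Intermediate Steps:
$q{\left(l \right)} = 2 l \left(1674 + l\right)$
$R{\left(L \right)} = - 15 L$
$B = \frac{1}{1029609}$ ($B = \frac{1}{1007199 - -22410} = \frac{1}{1007199 + 22410} = \frac{1}{1029609} \approx 9.7124 \cdot 10^{-7}$)
$\left(Q{\left(1812,-1153 \right)} - 3399048\right) \left(q{\left(-2142 \right)} + B\right) = \left(-1153 - 3399048\right) \left(2 \left(-2142\right) \left(1674 - 2142\right) + \frac{1}{1029609}\right) = - 3400201 \left(2 \left(-2142\right) \left(-468\right) + \frac{1}{1029609}\right) = - 3400201 \left(2004912 + \frac{1}{1029609}\right) = \left(-3400201\right) \frac{2064275439409}{1029609} = - \frac{1002707344764845887}{147087}$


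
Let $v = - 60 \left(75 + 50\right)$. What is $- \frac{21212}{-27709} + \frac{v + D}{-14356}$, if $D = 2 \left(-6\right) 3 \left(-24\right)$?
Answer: $\frac{122099099}{99447601} \approx 1.2278$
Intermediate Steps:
$D = 864$ ($D = \left(-12\right) 3 \left(-24\right) = \left(-36\right) \left(-24\right) = 864$)
$v = -7500$ ($v = \left(-60\right) 125 = -7500$)
$- \frac{21212}{-27709} + \frac{v + D}{-14356} = - \frac{21212}{-27709} + \frac{-7500 + 864}{-14356} = \left(-21212\right) \left(- \frac{1}{27709}\right) - - \frac{1659}{3589} = \frac{21212}{27709} + \frac{1659}{3589} = \frac{122099099}{99447601}$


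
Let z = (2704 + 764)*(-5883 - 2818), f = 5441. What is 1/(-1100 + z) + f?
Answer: 164188530087/30176168 ≈ 5441.0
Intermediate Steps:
z = -30175068 (z = 3468*(-8701) = -30175068)
1/(-1100 + z) + f = 1/(-1100 - 30175068) + 5441 = 1/(-30176168) + 5441 = -1/30176168 + 5441 = 164188530087/30176168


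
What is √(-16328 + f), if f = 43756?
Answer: 2*√6857 ≈ 165.61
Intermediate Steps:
√(-16328 + f) = √(-16328 + 43756) = √27428 = 2*√6857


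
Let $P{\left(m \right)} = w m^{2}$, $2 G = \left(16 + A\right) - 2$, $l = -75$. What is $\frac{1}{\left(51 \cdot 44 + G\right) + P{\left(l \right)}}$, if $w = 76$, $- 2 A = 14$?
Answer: $\frac{2}{859495} \approx 2.3269 \cdot 10^{-6}$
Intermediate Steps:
$A = -7$ ($A = \left(- \frac{1}{2}\right) 14 = -7$)
$G = \frac{7}{2}$ ($G = \frac{\left(16 - 7\right) - 2}{2} = \frac{9 - 2}{2} = \frac{1}{2} \cdot 7 = \frac{7}{2} \approx 3.5$)
$P{\left(m \right)} = 76 m^{2}$
$\frac{1}{\left(51 \cdot 44 + G\right) + P{\left(l \right)}} = \frac{1}{\left(51 \cdot 44 + \frac{7}{2}\right) + 76 \left(-75\right)^{2}} = \frac{1}{\left(2244 + \frac{7}{2}\right) + 76 \cdot 5625} = \frac{1}{\frac{4495}{2} + 427500} = \frac{1}{\frac{859495}{2}} = \frac{2}{859495}$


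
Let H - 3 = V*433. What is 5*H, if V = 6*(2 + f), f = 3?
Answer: 64965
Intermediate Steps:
V = 30 (V = 6*(2 + 3) = 6*5 = 30)
H = 12993 (H = 3 + 30*433 = 3 + 12990 = 12993)
5*H = 5*12993 = 64965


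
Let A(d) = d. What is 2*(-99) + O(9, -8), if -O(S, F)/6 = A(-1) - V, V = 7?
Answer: -150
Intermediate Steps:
O(S, F) = 48 (O(S, F) = -6*(-1 - 1*7) = -6*(-1 - 7) = -6*(-8) = 48)
2*(-99) + O(9, -8) = 2*(-99) + 48 = -198 + 48 = -150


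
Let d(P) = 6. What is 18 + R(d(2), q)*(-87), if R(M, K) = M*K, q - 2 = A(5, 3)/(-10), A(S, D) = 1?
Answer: -4869/5 ≈ -973.80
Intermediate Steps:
q = 19/10 (q = 2 + 1/(-10) = 2 + 1*(-1/10) = 2 - 1/10 = 19/10 ≈ 1.9000)
R(M, K) = K*M
18 + R(d(2), q)*(-87) = 18 + ((19/10)*6)*(-87) = 18 + (57/5)*(-87) = 18 - 4959/5 = -4869/5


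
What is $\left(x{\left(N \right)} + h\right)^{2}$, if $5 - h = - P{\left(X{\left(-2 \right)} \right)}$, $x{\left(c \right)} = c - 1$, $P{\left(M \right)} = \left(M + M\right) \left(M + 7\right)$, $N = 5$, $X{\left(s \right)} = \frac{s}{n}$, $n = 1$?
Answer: $121$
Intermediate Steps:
$X{\left(s \right)} = s$ ($X{\left(s \right)} = \frac{s}{1} = s 1 = s$)
$P{\left(M \right)} = 2 M \left(7 + M\right)$
$x{\left(c \right)} = -1 + c$ ($x{\left(c \right)} = c - 1 = -1 + c$)
$h = -15$ ($h = 5 - - 2 \left(-2\right) \left(7 - 2\right) = 5 - - 2 \left(-2\right) 5 = 5 - \left(-1\right) \left(-20\right) = 5 - 20 = -15$)
$\left(x{\left(N \right)} + h\right)^{2} = \left(\left(-1 + 5\right) - 15\right)^{2} = \left(4 - 15\right)^{2} = \left(-11\right)^{2} = 121$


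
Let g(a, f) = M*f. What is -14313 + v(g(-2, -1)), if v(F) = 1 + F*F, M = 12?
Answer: -14168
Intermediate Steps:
g(a, f) = 12*f
v(F) = 1 + F²
-14313 + v(g(-2, -1)) = -14313 + (1 + (12*(-1))²) = -14313 + (1 + (-12)²) = -14313 + (1 + 144) = -14313 + 145 = -14168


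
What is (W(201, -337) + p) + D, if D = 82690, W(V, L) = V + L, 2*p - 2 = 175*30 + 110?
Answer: 85235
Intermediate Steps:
p = 2681 (p = 1 + (175*30 + 110)/2 = 1 + (5250 + 110)/2 = 1 + (½)*5360 = 1 + 2680 = 2681)
W(V, L) = L + V
(W(201, -337) + p) + D = ((-337 + 201) + 2681) + 82690 = (-136 + 2681) + 82690 = 2545 + 82690 = 85235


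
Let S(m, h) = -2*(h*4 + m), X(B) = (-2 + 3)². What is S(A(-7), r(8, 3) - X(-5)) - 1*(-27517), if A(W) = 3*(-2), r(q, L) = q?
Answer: 27473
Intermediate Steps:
X(B) = 1 (X(B) = 1² = 1)
A(W) = -6
S(m, h) = -8*h - 2*m (S(m, h) = -2*(4*h + m) = -2*(m + 4*h) = -8*h - 2*m)
S(A(-7), r(8, 3) - X(-5)) - 1*(-27517) = (-8*(8 - 1*1) - 2*(-6)) - 1*(-27517) = (-8*(8 - 1) + 12) + 27517 = (-8*7 + 12) + 27517 = (-56 + 12) + 27517 = -44 + 27517 = 27473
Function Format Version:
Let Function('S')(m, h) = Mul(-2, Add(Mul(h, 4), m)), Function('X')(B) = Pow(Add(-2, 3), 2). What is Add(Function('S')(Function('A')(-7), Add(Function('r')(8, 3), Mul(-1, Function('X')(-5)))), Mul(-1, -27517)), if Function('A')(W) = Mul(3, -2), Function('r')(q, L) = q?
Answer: 27473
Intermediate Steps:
Function('X')(B) = 1 (Function('X')(B) = Pow(1, 2) = 1)
Function('A')(W) = -6
Function('S')(m, h) = Add(Mul(-8, h), Mul(-2, m)) (Function('S')(m, h) = Mul(-2, Add(Mul(4, h), m)) = Mul(-2, Add(m, Mul(4, h))) = Add(Mul(-8, h), Mul(-2, m)))
Add(Function('S')(Function('A')(-7), Add(Function('r')(8, 3), Mul(-1, Function('X')(-5)))), Mul(-1, -27517)) = Add(Add(Mul(-8, Add(8, Mul(-1, 1))), Mul(-2, -6)), Mul(-1, -27517)) = Add(Add(Mul(-8, Add(8, -1)), 12), 27517) = Add(Add(Mul(-8, 7), 12), 27517) = Add(Add(-56, 12), 27517) = Add(-44, 27517) = 27473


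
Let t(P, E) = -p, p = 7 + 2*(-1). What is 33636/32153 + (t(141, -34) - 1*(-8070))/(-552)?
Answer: -240746873/17748456 ≈ -13.564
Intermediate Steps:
p = 5 (p = 7 - 2 = 5)
t(P, E) = -5 (t(P, E) = -1*5 = -5)
33636/32153 + (t(141, -34) - 1*(-8070))/(-552) = 33636/32153 + (-5 - 1*(-8070))/(-552) = 33636*(1/32153) + (-5 + 8070)*(-1/552) = 33636/32153 + 8065*(-1/552) = 33636/32153 - 8065/552 = -240746873/17748456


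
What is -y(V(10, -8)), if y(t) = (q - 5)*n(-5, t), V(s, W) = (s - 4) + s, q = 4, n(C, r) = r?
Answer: 16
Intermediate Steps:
V(s, W) = -4 + 2*s (V(s, W) = (-4 + s) + s = -4 + 2*s)
y(t) = -t (y(t) = (4 - 5)*t = -t)
-y(V(10, -8)) = -(-1)*(-4 + 2*10) = -(-1)*(-4 + 20) = -(-1)*16 = -1*(-16) = 16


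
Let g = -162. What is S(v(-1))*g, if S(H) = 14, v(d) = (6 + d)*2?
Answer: -2268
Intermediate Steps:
v(d) = 12 + 2*d
S(v(-1))*g = 14*(-162) = -2268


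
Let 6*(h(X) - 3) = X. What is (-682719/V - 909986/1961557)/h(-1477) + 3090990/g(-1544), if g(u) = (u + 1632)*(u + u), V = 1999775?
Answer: -8842569855568901364519/777619830876440094400 ≈ -11.371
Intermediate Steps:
h(X) = 3 + X/6
g(u) = 2*u*(1632 + u) (g(u) = (1632 + u)*(2*u) = 2*u*(1632 + u))
(-682719/V - 909986/1961557)/h(-1477) + 3090990/g(-1544) = (-682719/1999775 - 909986/1961557)/(3 + (⅙)*(-1477)) + 3090990/((2*(-1544)*(1632 - 1544))) = (-682719*1/1999775 - 909986*1/1961557)/(3 - 1477/6) + 3090990/((2*(-1544)*88)) = (-682719/1999775 - 909986/1961557)/(-1459/6) + 3090990/(-271744) = -3158959486633/3922672649675*(-6/1459) + 3090990*(-1/271744) = 18953756919798/5723179395875825 - 1545495/135872 = -8842569855568901364519/777619830876440094400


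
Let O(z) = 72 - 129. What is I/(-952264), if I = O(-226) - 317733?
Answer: 158895/476132 ≈ 0.33372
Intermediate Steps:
O(z) = -57
I = -317790 (I = -57 - 317733 = -317790)
I/(-952264) = -317790/(-952264) = -317790*(-1/952264) = 158895/476132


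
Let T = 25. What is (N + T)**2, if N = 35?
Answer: 3600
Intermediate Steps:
(N + T)**2 = (35 + 25)**2 = 60**2 = 3600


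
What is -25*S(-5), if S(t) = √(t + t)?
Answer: -25*I*√10 ≈ -79.057*I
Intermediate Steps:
S(t) = √2*√t (S(t) = √(2*t) = √2*√t)
-25*S(-5) = -25*√2*√(-5) = -25*√2*I*√5 = -25*I*√10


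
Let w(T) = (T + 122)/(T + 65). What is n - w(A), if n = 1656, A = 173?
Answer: 393833/238 ≈ 1654.8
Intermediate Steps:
w(T) = (122 + T)/(65 + T)
n - w(A) = 1656 - (122 + 173)/(65 + 173) = 1656 - 295/238 = 393833/238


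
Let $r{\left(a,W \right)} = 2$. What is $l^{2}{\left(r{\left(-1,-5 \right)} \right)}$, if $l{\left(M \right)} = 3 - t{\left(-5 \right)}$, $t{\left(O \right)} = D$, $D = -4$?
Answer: $49$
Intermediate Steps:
$t{\left(O \right)} = -4$
$l{\left(M \right)} = 7$ ($l{\left(M \right)} = 3 - -4 = 3 + 4 = 7$)
$l^{2}{\left(r{\left(-1,-5 \right)} \right)} = 7^{2} = 49$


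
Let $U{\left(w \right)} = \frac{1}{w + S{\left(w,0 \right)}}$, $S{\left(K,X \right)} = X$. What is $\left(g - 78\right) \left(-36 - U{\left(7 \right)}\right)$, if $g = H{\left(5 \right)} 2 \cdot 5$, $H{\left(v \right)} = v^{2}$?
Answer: $- \frac{43516}{7} \approx -6216.6$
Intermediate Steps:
$g = 250$ ($g = 5^{2} \cdot 2 \cdot 5 = 25 \cdot 2 \cdot 5 = 50 \cdot 5 = 250$)
$U{\left(w \right)} = \frac{1}{w}$ ($U{\left(w \right)} = \frac{1}{w + 0} = \frac{1}{w}$)
$\left(g - 78\right) \left(-36 - U{\left(7 \right)}\right) = \left(250 - 78\right) \left(-36 - \frac{1}{7}\right) = 172 \left(-36 - \frac{1}{7}\right) = 172 \left(- \frac{253}{7}\right) = - \frac{43516}{7}$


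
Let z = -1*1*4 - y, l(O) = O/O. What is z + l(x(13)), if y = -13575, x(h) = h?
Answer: 13572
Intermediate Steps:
l(O) = 1
z = 13571 (z = -1*1*4 - 1*(-13575) = -1*4 + 13575 = -4 + 13575 = 13571)
z + l(x(13)) = 13571 + 1 = 13572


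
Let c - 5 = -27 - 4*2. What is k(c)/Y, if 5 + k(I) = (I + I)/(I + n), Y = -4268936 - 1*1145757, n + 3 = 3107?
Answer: 7715/8322383141 ≈ 9.2702e-7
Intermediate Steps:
n = 3104 (n = -3 + 3107 = 3104)
Y = -5414693 (Y = -4268936 - 1145757 = -5414693)
c = -30 (c = 5 + (-27 - 4*2) = 5 + (-27 - 8) = 5 - 35 = -30)
k(I) = -5 + 2*I/(3104 + I) (k(I) = -5 + (I + I)/(I + 3104) = -5 + (2*I)/(3104 + I) = -5 + 2*I/(3104 + I))
k(c)/Y = ((-15520 - 3*(-30))/(3104 - 30))/(-5414693) = ((-15520 + 90)/3074)*(-1/5414693) = ((1/3074)*(-15430))*(-1/5414693) = -7715/1537*(-1/5414693) = 7715/8322383141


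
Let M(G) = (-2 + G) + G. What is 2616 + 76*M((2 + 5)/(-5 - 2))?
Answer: 2312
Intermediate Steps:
M(G) = -2 + 2*G
2616 + 76*M((2 + 5)/(-5 - 2)) = 2616 + 76*(-2 + 2*((2 + 5)/(-5 - 2))) = 2616 + 76*(-2 + 2*(7/(-7))) = 2616 + 76*(-2 + 2*(7*(-⅐))) = 2616 + 76*(-2 + 2*(-1)) = 2616 + 76*(-2 - 2) = 2616 + 76*(-4) = 2616 - 304 = 2312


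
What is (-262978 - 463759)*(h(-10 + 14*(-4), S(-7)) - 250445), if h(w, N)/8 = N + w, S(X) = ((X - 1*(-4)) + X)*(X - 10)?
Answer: 181403002781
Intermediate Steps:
S(X) = (-10 + X)*(4 + 2*X) (S(X) = ((X + 4) + X)*(-10 + X) = ((4 + X) + X)*(-10 + X) = (4 + 2*X)*(-10 + X) = (-10 + X)*(4 + 2*X))
h(w, N) = 8*N + 8*w (h(w, N) = 8*(N + w) = 8*N + 8*w)
(-262978 - 463759)*(h(-10 + 14*(-4), S(-7)) - 250445) = (-262978 - 463759)*((8*(-40 - 16*(-7) + 2*(-7)²) + 8*(-10 + 14*(-4))) - 250445) = -726737*((8*(-40 + 112 + 2*49) + 8*(-10 - 56)) - 250445) = -726737*((8*(-40 + 112 + 98) + 8*(-66)) - 250445) = -726737*((8*170 - 528) - 250445) = -726737*((1360 - 528) - 250445) = -726737*(832 - 250445) = -726737*(-249613) = 181403002781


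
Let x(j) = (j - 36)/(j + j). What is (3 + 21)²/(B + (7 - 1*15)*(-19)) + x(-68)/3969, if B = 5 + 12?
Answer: 38866645/11402937 ≈ 3.4085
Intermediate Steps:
B = 17
x(j) = (-36 + j)/(2*j) (x(j) = (-36 + j)/((2*j)) = (-36 + j)*(1/(2*j)) = (-36 + j)/(2*j))
(3 + 21)²/(B + (7 - 1*15)*(-19)) + x(-68)/3969 = (3 + 21)²/(17 + (7 - 1*15)*(-19)) + ((½)*(-36 - 68)/(-68))/3969 = 24²/(17 + (7 - 15)*(-19)) + ((½)*(-1/68)*(-104))*(1/3969) = 576/(17 - 8*(-19)) + (13/17)*(1/3969) = 576/(17 + 152) + 13/67473 = 576/169 + 13/67473 = 38866645/11402937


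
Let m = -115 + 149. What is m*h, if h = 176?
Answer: 5984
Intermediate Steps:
m = 34
m*h = 34*176 = 5984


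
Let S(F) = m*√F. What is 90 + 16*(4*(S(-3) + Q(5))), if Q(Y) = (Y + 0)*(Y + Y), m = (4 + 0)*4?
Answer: 3290 + 1024*I*√3 ≈ 3290.0 + 1773.6*I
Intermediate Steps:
m = 16 (m = 4*4 = 16)
S(F) = 16*√F
Q(Y) = 2*Y² (Q(Y) = Y*(2*Y) = 2*Y²)
90 + 16*(4*(S(-3) + Q(5))) = 90 + 16*(4*(16*√(-3) + 2*5²)) = 90 + 16*(4*(16*(I*√3) + 2*25)) = 90 + 16*(4*(16*I*√3 + 50)) = 90 + 16*(4*(50 + 16*I*√3)) = 90 + 16*(200 + 64*I*√3) = 90 + (3200 + 1024*I*√3) = 3290 + 1024*I*√3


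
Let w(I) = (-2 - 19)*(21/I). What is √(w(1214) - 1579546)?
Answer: I*√2327929111990/1214 ≈ 1256.8*I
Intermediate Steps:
w(I) = -441/I
√(w(1214) - 1579546) = √(-441/1214 - 1579546) = √(-1917569285/1214) = I*√2327929111990/1214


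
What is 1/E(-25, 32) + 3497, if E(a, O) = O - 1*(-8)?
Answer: 139881/40 ≈ 3497.0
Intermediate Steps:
E(a, O) = 8 + O (E(a, O) = O + 8 = 8 + O)
1/E(-25, 32) + 3497 = 1/(8 + 32) + 3497 = 1/40 + 3497 = 139881/40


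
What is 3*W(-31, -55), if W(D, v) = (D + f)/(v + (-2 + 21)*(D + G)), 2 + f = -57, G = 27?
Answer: 270/131 ≈ 2.0611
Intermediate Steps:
f = -59 (f = -2 - 57 = -59)
W(D, v) = (-59 + D)/(513 + v + 19*D) (W(D, v) = (D - 59)/(v + (-2 + 21)*(D + 27)) = (-59 + D)/(v + 19*(27 + D)) = (-59 + D)/(v + (513 + 19*D)) = (-59 + D)/(513 + v + 19*D))
3*W(-31, -55) = 3*((-59 - 31)/(513 - 55 + 19*(-31))) = 3*(-90/(513 - 55 - 589)) = 3*(-90/(-131)) = 3*(-1/131*(-90)) = 3*(90/131) = 270/131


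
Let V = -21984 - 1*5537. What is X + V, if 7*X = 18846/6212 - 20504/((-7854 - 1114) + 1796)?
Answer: -97529954521/3543946 ≈ -27520.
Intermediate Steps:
X = 2983345/3543946 (X = (18846/6212 - 20504/((-7854 - 1114) + 1796))/7 = (18846*(1/6212) - 20504/(-8968 + 1796))/7 = (9423/3106 - 20504/(-7172))/7 = (9423/3106 - 20504*(-1/7172))/7 = (9423/3106 + 466/163)/7 = (⅐)*(2983345/506278) = 2983345/3543946 ≈ 0.84181)
V = -27521 (V = -21984 - 5537 = -27521)
X + V = 2983345/3543946 - 27521 = -97529954521/3543946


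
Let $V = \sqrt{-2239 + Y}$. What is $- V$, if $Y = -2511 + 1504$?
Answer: $- i \sqrt{3246} \approx - 56.974 i$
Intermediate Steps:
$Y = -1007$
$V = i \sqrt{3246}$ ($V = \sqrt{-2239 - 1007} = \sqrt{-3246} = i \sqrt{3246} \approx 56.974 i$)
$- V = - i \sqrt{3246}$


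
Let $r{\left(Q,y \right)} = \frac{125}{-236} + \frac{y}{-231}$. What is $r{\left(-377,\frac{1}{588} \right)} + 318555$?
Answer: $\frac{638212094794}{2003463} \approx 3.1855 \cdot 10^{5}$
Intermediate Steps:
$r{\left(Q,y \right)} = - \frac{125}{236} - \frac{y}{231}$ ($r{\left(Q,y \right)} = 125 \left(- \frac{1}{236}\right) + y \left(- \frac{1}{231}\right) = - \frac{125}{236} - \frac{y}{231}$)
$r{\left(-377,\frac{1}{588} \right)} + 318555 = \left(- \frac{125}{236} - \frac{1}{231 \cdot 588}\right) + 318555 = \left(- \frac{125}{236} - \frac{1}{135828}\right) + 318555 = - \frac{1061171}{2003463} + 318555 = \frac{638212094794}{2003463}$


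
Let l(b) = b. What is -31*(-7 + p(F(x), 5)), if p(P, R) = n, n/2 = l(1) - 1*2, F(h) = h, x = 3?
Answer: 279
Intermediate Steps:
n = -2 (n = 2*(1 - 1*2) = 2*(1 - 2) = 2*(-1) = -2)
p(P, R) = -2
-31*(-7 + p(F(x), 5)) = -31*(-7 - 2) = -31*(-9) = 279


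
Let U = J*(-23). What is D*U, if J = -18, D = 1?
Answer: 414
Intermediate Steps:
U = 414 (U = -18*(-23) = 414)
D*U = 1*414 = 414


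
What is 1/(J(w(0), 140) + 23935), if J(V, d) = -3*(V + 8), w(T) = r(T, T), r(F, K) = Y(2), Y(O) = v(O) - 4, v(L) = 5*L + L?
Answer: 1/23887 ≈ 4.1864e-5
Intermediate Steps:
v(L) = 6*L
Y(O) = -4 + 6*O (Y(O) = 6*O - 4 = -4 + 6*O)
r(F, K) = 8 (r(F, K) = -4 + 6*2 = -4 + 12 = 8)
w(T) = 8
J(V, d) = -24 - 3*V (J(V, d) = -3*(8 + V) = -24 - 3*V)
1/(J(w(0), 140) + 23935) = 1/((-24 - 3*8) + 23935) = 1/((-24 - 24) + 23935) = 1/(-48 + 23935) = 1/23887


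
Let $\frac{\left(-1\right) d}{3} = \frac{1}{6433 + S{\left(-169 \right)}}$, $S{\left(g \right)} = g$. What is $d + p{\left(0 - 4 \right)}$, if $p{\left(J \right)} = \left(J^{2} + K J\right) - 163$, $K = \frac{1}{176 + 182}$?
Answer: $- \frac{54945899}{373752} \approx -147.01$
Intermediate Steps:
$K = \frac{1}{358} \approx 0.0027933$
$p{\left(J \right)} = -163 + J^{2} + \frac{J}{358}$ ($p{\left(J \right)} = \left(J^{2} + \frac{J}{358}\right) - 163 = -163 + J^{2} + \frac{J}{358}$)
$d = - \frac{1}{2088}$ ($d = - \frac{3}{6433 - 169} = - \frac{3}{6264} = \left(-3\right) \frac{1}{6264} = - \frac{1}{2088} \approx -0.00047893$)
$d + p{\left(0 - 4 \right)} = - \frac{1}{2088} + \left(-163 + \left(0 - 4\right)^{2} + \frac{0 - 4}{358}\right) = - \frac{1}{2088} + \left(-163 + \left(-4\right)^{2} + \frac{1}{358} \left(-4\right)\right) = - \frac{1}{2088} - \frac{26315}{179} = - \frac{54945899}{373752}$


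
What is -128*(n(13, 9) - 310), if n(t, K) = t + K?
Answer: 36864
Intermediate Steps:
n(t, K) = K + t
-128*(n(13, 9) - 310) = -128*((9 + 13) - 310) = -128*(22 - 310) = -128*(-288) = 36864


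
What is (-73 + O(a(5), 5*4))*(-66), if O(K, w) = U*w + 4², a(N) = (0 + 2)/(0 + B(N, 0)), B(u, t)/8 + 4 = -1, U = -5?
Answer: 10362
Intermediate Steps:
B(u, t) = -40 (B(u, t) = -32 + 8*(-1) = -32 - 8 = -40)
a(N) = -1/20 (a(N) = (0 + 2)/(0 - 40) = 2/(-40) = 2*(-1/40) = -1/20)
O(K, w) = 16 - 5*w (O(K, w) = -5*w + 4² = -5*w + 16 = 16 - 5*w)
(-73 + O(a(5), 5*4))*(-66) = (-73 + (16 - 25*4))*(-66) = (-73 + (16 - 5*20))*(-66) = (-73 + (16 - 100))*(-66) = (-73 - 84)*(-66) = -157*(-66) = 10362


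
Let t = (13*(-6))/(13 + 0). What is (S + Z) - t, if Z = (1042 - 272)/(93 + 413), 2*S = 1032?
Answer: 12041/23 ≈ 523.52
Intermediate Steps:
t = -6 (t = -78/13 = -78*1/13 = -6)
S = 516 (S = (1/2)*1032 = 516)
Z = 35/23 (Z = 770/506 = 770*(1/506) = 35/23 ≈ 1.5217)
(S + Z) - t = (516 + 35/23) - 1*(-6) = 11903/23 + 6 = 12041/23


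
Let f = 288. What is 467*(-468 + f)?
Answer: -84060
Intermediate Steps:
467*(-468 + f) = 467*(-468 + 288) = 467*(-180) = -84060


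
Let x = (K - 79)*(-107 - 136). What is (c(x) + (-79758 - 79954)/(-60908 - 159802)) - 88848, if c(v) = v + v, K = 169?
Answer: -2090238412/15765 ≈ -1.3259e+5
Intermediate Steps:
x = -21870 (x = (169 - 79)*(-107 - 136) = 90*(-243) = -21870)
c(v) = 2*v
(c(x) + (-79758 - 79954)/(-60908 - 159802)) - 88848 = (2*(-21870) + (-79758 - 79954)/(-60908 - 159802)) - 88848 = (-43740 - 159712/(-220710)) - 88848 = (-43740 - 159712*(-1/220710)) - 88848 = (-43740 + 11408/15765) - 88848 = -689549692/15765 - 88848 = -2090238412/15765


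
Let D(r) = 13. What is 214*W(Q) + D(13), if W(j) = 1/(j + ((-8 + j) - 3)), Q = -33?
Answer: 787/77 ≈ 10.221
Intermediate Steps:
W(j) = 1/(-11 + 2*j) (W(j) = 1/(j + (-11 + j)) = 1/(-11 + 2*j))
214*W(Q) + D(13) = 214/(-11 + 2*(-33)) + 13 = 214/(-11 - 66) + 13 = 214/(-77) + 13 = 214*(-1/77) + 13 = -214/77 + 13 = 787/77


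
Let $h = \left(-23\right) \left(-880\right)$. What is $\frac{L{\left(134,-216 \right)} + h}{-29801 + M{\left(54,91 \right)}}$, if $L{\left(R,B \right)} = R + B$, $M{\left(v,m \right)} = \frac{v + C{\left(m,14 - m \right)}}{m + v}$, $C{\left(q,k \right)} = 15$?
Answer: $- \frac{1461455}{2160538} \approx -0.67643$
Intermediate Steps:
$h = 20240$
$M{\left(v,m \right)} = \frac{15 + v}{m + v}$ ($M{\left(v,m \right)} = \frac{v + 15}{m + v} = \frac{15 + v}{m + v}$)
$L{\left(R,B \right)} = B + R$
$\frac{L{\left(134,-216 \right)} + h}{-29801 + M{\left(54,91 \right)}} = \frac{\left(-216 + 134\right) + 20240}{-29801 + \frac{15 + 54}{91 + 54}} = \frac{-82 + 20240}{-29801 + \frac{1}{145} \cdot 69} = \frac{20158}{-29801 + \frac{1}{145} \cdot 69} = \frac{20158}{-29801 + \frac{69}{145}} = \frac{20158}{- \frac{4321076}{145}} = 20158 \left(- \frac{145}{4321076}\right) = - \frac{1461455}{2160538}$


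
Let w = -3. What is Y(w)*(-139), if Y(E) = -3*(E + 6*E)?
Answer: -8757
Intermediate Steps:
Y(E) = -21*E
Y(w)*(-139) = -21*(-3)*(-139) = 63*(-139) = -8757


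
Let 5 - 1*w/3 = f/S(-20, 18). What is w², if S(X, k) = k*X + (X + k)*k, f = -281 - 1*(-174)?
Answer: 3508129/17424 ≈ 201.34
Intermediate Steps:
f = -107 (f = -281 + 174 = -107)
S(X, k) = X*k + k*(X + k)
w = 1873/132 (w = 15 - (-321)/(18*(18 + 2*(-20))) = 15 - (-321)/(18*(18 - 40)) = 15 - (-321)/(18*(-22)) = 15 - (-321)/(-396) = 15 - (-321)*(-1)/396 = 15 - 3*107/396 = 15 - 107/132 = 1873/132 ≈ 14.189)
w² = (1873/132)² = 3508129/17424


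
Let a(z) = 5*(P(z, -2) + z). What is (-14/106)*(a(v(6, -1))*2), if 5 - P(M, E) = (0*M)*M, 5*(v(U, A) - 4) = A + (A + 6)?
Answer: -686/53 ≈ -12.943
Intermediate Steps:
v(U, A) = 26/5 + 2*A/5 (v(U, A) = 4 + (A + (A + 6))/5 = 4 + (A + (6 + A))/5 = 4 + (6 + 2*A)/5 = 4 + (6/5 + 2*A/5) = 26/5 + 2*A/5)
P(M, E) = 5 (P(M, E) = 5 - 0*M*M = 5 - 0*M = 5 - 1*0 = 5 + 0 = 5)
a(z) = 25 + 5*z (a(z) = 5*(5 + z) = 25 + 5*z)
(-14/106)*(a(v(6, -1))*2) = (-14/106)*((25 + 5*(26/5 + (⅖)*(-1)))*2) = (-14*1/106)*((25 + 5*(26/5 - ⅖))*2) = -7*(25 + 5*(24/5))*2/53 = -7*(25 + 24)*2/53 = -343*2/53 = -7/53*98 = -686/53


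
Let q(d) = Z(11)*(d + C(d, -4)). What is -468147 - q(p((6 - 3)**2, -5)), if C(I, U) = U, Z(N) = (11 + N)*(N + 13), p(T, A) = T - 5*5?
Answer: -457587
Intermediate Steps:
p(T, A) = -25 + T (p(T, A) = T - 25 = -25 + T)
Z(N) = (11 + N)*(13 + N)
q(d) = -2112 + 528*d (q(d) = (143 + 11**2 + 24*11)*(d - 4) = (143 + 121 + 264)*(-4 + d) = 528*(-4 + d) = -2112 + 528*d)
-468147 - q(p((6 - 3)**2, -5)) = -468147 - (-2112 + 528*(-25 + (6 - 3)**2)) = -468147 - (-2112 + 528*(-25 + 3**2)) = -468147 - (-2112 + 528*(-25 + 9)) = -468147 - (-2112 + 528*(-16)) = -468147 - (-2112 - 8448) = -468147 - 1*(-10560) = -468147 + 10560 = -457587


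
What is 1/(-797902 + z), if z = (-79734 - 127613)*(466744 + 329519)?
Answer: -1/165103542163 ≈ -6.0568e-12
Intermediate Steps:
z = -165102744261 (z = -207347*796263 = -165102744261)
1/(-797902 + z) = 1/(-797902 - 165102744261) = 1/(-165103542163) = -1/165103542163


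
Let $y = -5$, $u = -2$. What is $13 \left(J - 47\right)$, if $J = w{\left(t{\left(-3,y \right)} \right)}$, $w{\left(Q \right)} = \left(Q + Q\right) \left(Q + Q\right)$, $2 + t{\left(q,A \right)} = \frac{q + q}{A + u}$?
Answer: $- \frac{26611}{49} \approx -543.08$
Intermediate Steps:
$t{\left(q,A \right)} = -2 + \frac{2 q}{-2 + A}$ ($t{\left(q,A \right)} = -2 + \frac{q + q}{A - 2} = -2 + \frac{2 q}{-2 + A}$)
$w{\left(Q \right)} = 4 Q^{2}$ ($w{\left(Q \right)} = 2 Q 2 Q = 4 Q^{2}$)
$J = \frac{256}{49}$ ($J = 4 \left(\frac{2 \left(2 - 3 - -5\right)}{-2 - 5}\right)^{2} = 4 \left(\frac{2 \left(2 - 3 + 5\right)}{-7}\right)^{2} = 4 \left(2 \left(- \frac{1}{7}\right) 4\right)^{2} = 4 \left(- \frac{8}{7}\right)^{2} = 4 \cdot \frac{64}{49} = \frac{256}{49} \approx 5.2245$)
$13 \left(J - 47\right) = 13 \left(\frac{256}{49} - 47\right) = 13 \left(- \frac{2047}{49}\right) = - \frac{26611}{49}$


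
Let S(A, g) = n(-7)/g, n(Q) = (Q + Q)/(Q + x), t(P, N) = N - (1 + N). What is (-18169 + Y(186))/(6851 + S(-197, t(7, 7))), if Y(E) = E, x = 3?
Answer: -35966/13695 ≈ -2.6262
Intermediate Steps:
t(P, N) = -1 (t(P, N) = N + (-1 - N) = -1)
n(Q) = 2*Q/(3 + Q) (n(Q) = (Q + Q)/(Q + 3) = (2*Q)/(3 + Q) = 2*Q/(3 + Q))
S(A, g) = 7/(2*g) (S(A, g) = (2*(-7)/(3 - 7))/g = (2*(-7)/(-4))/g = (2*(-7)*(-¼))/g = 7/(2*g))
(-18169 + Y(186))/(6851 + S(-197, t(7, 7))) = (-18169 + 186)/(6851 + (7/2)/(-1)) = -17983/(6851 + (7/2)*(-1)) = -17983/(6851 - 7/2) = -17983/13695/2 = -17983*2/13695 = -35966/13695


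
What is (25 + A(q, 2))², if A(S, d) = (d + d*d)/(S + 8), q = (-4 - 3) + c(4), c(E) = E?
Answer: 17161/25 ≈ 686.44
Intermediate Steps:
q = -3 (q = (-4 - 3) + 4 = -7 + 4 = -3)
A(S, d) = (d + d²)/(8 + S)
(25 + A(q, 2))² = (25 + 2*(1 + 2)/(8 - 3))² = (25 + 2*3/5)² = (25 + 2*(⅕)*3)² = (25 + 6/5)² = (131/5)² = 17161/25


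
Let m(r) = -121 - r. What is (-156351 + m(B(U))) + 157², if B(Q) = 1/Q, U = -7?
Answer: -922760/7 ≈ -1.3182e+5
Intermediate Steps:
(-156351 + m(B(U))) + 157² = (-156351 + (-121 - 1/(-7))) + 157² = (-156351 + (-121 - 1*(-⅐))) + 24649 = (-156351 + (-121 + ⅐)) + 24649 = (-156351 - 846/7) + 24649 = -1095303/7 + 24649 = -922760/7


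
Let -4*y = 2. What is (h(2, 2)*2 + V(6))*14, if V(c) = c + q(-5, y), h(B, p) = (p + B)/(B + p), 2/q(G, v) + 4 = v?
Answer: 952/9 ≈ 105.78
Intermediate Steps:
y = -½ (y = -¼*2 = -½ ≈ -0.50000)
q(G, v) = 2/(-4 + v)
h(B, p) = 1 (h(B, p) = (B + p)/(B + p) = 1)
V(c) = -4/9 + c (V(c) = c + 2/(-4 - ½) = c + 2/(-9/2) = c + 2*(-2/9) = c - 4/9 = -4/9 + c)
(h(2, 2)*2 + V(6))*14 = (1*2 + (-4/9 + 6))*14 = (2 + 50/9)*14 = (68/9)*14 = 952/9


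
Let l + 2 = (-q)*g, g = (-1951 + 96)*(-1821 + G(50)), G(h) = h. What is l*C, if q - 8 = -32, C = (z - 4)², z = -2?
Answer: 2838417048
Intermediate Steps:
C = 36 (C = (-2 - 4)² = (-6)² = 36)
q = -24 (q = 8 - 32 = -24)
g = 3285205 (g = (-1951 + 96)*(-1821 + 50) = -1855*(-1771) = 3285205)
l = 78844918 (l = -2 - 1*(-24)*3285205 = -2 + 24*3285205 = -2 + 78844920 = 78844918)
l*C = 78844918*36 = 2838417048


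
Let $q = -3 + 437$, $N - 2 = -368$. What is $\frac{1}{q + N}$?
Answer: $\frac{1}{68} \approx 0.014706$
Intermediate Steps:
$N = -366$ ($N = 2 - 368 = -366$)
$q = 434$
$\frac{1}{q + N} = \frac{1}{434 - 366} = \frac{1}{68}$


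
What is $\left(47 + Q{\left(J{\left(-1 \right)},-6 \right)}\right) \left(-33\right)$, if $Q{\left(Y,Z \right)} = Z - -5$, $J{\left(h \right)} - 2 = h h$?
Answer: $-1518$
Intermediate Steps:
$J{\left(h \right)} = 2 + h^{2}$ ($J{\left(h \right)} = 2 + h h = 2 + h^{2}$)
$Q{\left(Y,Z \right)} = 5 + Z$ ($Q{\left(Y,Z \right)} = Z + 5 = 5 + Z$)
$\left(47 + Q{\left(J{\left(-1 \right)},-6 \right)}\right) \left(-33\right) = \left(47 + \left(5 - 6\right)\right) \left(-33\right) = \left(47 - 1\right) \left(-33\right) = 46 \left(-33\right) = -1518$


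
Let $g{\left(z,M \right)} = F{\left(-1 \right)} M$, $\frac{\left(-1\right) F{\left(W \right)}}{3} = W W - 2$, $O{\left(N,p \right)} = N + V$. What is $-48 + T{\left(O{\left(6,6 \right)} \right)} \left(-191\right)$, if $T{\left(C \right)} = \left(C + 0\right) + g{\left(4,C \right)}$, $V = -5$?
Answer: $-812$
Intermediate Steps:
$O{\left(N,p \right)} = -5 + N$ ($O{\left(N,p \right)} = N - 5 = -5 + N$)
$F{\left(W \right)} = 6 - 3 W^{2}$ ($F{\left(W \right)} = - 3 \left(W W - 2\right) = - 3 \left(W^{2} - 2\right) = - 3 \left(-2 + W^{2}\right) = 6 - 3 W^{2}$)
$g{\left(z,M \right)} = 3 M$ ($g{\left(z,M \right)} = \left(6 - 3 \left(-1\right)^{2}\right) M = \left(6 - 3\right) M = 3 M$)
$T{\left(C \right)} = 4 C$ ($T{\left(C \right)} = \left(C + 0\right) + 3 C = C + 3 C = 4 C$)
$-48 + T{\left(O{\left(6,6 \right)} \right)} \left(-191\right) = -48 + 4 \left(-5 + 6\right) \left(-191\right) = -48 + 4 \cdot 1 \left(-191\right) = -48 + 4 \left(-191\right) = -48 - 764 = -812$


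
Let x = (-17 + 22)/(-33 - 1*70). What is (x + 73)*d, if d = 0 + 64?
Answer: 480896/103 ≈ 4668.9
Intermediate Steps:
d = 64
x = -5/103 (x = 5/(-33 - 70) = 5/(-103) = 5*(-1/103) = -5/103 ≈ -0.048544)
(x + 73)*d = (-5/103 + 73)*64 = (7514/103)*64 = 480896/103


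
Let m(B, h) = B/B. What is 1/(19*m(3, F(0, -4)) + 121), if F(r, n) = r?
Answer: 1/140 ≈ 0.0071429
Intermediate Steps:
m(B, h) = 1
1/(19*m(3, F(0, -4)) + 121) = 1/(19*1 + 121) = 1/(19 + 121) = 1/140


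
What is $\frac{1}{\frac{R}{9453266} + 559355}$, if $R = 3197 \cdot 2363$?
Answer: $\frac{9453266}{5287739157941} \approx 1.7878 \cdot 10^{-6}$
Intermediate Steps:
$R = 7554511$
$\frac{1}{\frac{R}{9453266} + 559355} = \frac{1}{\frac{7554511}{9453266} + 559355} = \frac{1}{\frac{5287739157941}{9453266}} = \frac{9453266}{5287739157941}$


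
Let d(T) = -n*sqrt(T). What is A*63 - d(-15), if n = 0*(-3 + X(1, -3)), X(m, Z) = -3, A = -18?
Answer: -1134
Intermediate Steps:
n = 0 (n = 0*(-3 - 3) = 0*(-6) = 0)
d(T) = 0 (d(T) = -0*sqrt(T) = -1*0 = 0)
A*63 - d(-15) = -18*63 - 1*0 = -1134 + 0 = -1134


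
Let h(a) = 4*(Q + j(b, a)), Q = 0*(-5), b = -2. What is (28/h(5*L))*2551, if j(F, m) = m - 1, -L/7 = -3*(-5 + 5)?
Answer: -17857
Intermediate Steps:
L = 0 (L = -(-21)*(-5 + 5) = -(-21)*0 = -7*0 = 0)
j(F, m) = -1 + m
Q = 0
h(a) = -4 + 4*a (h(a) = 4*(0 + (-1 + a)) = 4*(-1 + a) = -4 + 4*a)
(28/h(5*L))*2551 = (28/(-4 + 4*(5*0)))*2551 = (28/(-4 + 4*0))*2551 = (28/(-4 + 0))*2551 = (28/(-4))*2551 = (28*(-1/4))*2551 = -7*2551 = -17857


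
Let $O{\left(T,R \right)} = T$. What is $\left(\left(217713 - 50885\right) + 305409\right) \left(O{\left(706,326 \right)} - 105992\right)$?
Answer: $-49719944782$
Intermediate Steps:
$\left(\left(217713 - 50885\right) + 305409\right) \left(O{\left(706,326 \right)} - 105992\right) = \left(\left(217713 - 50885\right) + 305409\right) \left(706 - 105992\right) = \left(166828 + 305409\right) \left(-105286\right) = 472237 \left(-105286\right) = -49719944782$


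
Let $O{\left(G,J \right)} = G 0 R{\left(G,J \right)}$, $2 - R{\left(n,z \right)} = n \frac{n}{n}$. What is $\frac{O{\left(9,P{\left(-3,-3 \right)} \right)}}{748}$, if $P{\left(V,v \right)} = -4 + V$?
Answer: $0$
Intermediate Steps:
$R{\left(n,z \right)} = 2 - n$ ($R{\left(n,z \right)} = 2 - n \frac{n}{n} = 2 - n 1 = 2 - n$)
$O{\left(G,J \right)} = 0$ ($O{\left(G,J \right)} = G 0 \left(2 - G\right) = 0 \left(2 - G\right) = 0$)
$\frac{O{\left(9,P{\left(-3,-3 \right)} \right)}}{748} = \frac{0}{748} = 0 \cdot \frac{1}{748} = 0$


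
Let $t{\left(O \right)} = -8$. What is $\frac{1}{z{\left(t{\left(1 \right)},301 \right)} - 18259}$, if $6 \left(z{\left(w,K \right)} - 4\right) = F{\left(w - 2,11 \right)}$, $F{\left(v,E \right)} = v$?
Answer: $- \frac{3}{54770} \approx -5.4775 \cdot 10^{-5}$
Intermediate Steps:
$z{\left(w,K \right)} = \frac{11}{3} + \frac{w}{6}$ ($z{\left(w,K \right)} = 4 + \frac{w - 2}{6} = 4 + \frac{-2 + w}{6} = 4 + \left(- \frac{1}{3} + \frac{w}{6}\right) = \frac{11}{3} + \frac{w}{6}$)
$\frac{1}{z{\left(t{\left(1 \right)},301 \right)} - 18259} = \frac{1}{\left(\frac{11}{3} + \frac{1}{6} \left(-8\right)\right) - 18259} = \frac{1}{\left(\frac{11}{3} - \frac{4}{3}\right) - 18259} = \frac{1}{\frac{7}{3} - 18259} = \frac{1}{- \frac{54770}{3}} = - \frac{3}{54770}$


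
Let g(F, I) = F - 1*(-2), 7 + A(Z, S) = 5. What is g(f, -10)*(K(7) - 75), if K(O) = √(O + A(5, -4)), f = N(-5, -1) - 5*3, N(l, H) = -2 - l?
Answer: 750 - 10*√5 ≈ 727.64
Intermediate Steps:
A(Z, S) = -2 (A(Z, S) = -7 + 5 = -2)
f = -12 (f = (-2 - 1*(-5)) - 5*3 = (-2 + 5) - 15 = 3 - 15 = -12)
g(F, I) = 2 + F (g(F, I) = F + 2 = 2 + F)
K(O) = √(-2 + O) (K(O) = √(O - 2) = √(-2 + O))
g(f, -10)*(K(7) - 75) = (2 - 12)*(√(-2 + 7) - 75) = -10*(√5 - 75) = -10*(-75 + √5) = 750 - 10*√5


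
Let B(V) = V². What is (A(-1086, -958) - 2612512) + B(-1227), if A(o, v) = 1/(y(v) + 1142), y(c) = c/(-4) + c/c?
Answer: -3060807993/2765 ≈ -1.1070e+6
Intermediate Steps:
y(c) = 1 - c/4 (y(c) = c*(-¼) + 1 = -c/4 + 1 = 1 - c/4)
A(o, v) = 1/(1143 - v/4) (A(o, v) = 1/((1 - v/4) + 1142) = 1/(1143 - v/4))
(A(-1086, -958) - 2612512) + B(-1227) = (-4/(-4572 - 958) - 2612512) + (-1227)² = (-4/(-5530) - 2612512) + 1505529 = (-4*(-1/5530) - 2612512) + 1505529 = (2/2765 - 2612512) + 1505529 = -7223595678/2765 + 1505529 = -3060807993/2765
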